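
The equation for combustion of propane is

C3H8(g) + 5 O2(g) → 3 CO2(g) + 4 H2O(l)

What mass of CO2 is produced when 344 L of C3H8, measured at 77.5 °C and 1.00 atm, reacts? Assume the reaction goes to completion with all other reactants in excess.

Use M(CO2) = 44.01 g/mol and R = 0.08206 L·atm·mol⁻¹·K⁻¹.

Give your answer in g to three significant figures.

1580 g

n(C3H8) = PV/RT = (1.00 × 344) / (0.08206 × 350.65) = 11.96 mol
n(CO2) = (3/1) × 11.96 = 35.88 mol
m(CO2) = 35.88 × 44.01 = 1579 g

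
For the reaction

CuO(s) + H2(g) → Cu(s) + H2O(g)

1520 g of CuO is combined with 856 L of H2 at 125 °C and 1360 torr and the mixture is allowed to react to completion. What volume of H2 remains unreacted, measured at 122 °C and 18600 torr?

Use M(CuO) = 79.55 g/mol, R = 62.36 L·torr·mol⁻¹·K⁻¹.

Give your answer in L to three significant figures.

n(CuO) = 1520 / 79.55 = 19.11 mol
n(H2) = PV/RT = (1360 × 856) / (62.36 × 398.15) = 46.89 mol
For 19.11 mol CuO, stoichiometry requires (1/1) × 19.11 = 19.11 mol H2; 46.89 mol is available, so CuO is limiting.
n(H2) consumed = (1/1) × 19.11 = 19.11 mol; remaining = 46.89 − 19.11 = 27.78 mol
V(H2) = nRT/P = 27.78 × 62.36 × 395.15 / 18600 = 36.80 L

36.8 L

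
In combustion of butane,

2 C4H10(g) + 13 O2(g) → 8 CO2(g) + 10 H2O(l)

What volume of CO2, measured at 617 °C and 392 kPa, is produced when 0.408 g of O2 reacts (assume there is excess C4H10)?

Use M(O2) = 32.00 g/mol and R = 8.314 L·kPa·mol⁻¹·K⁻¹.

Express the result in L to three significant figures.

0.148 L

n(O2) = 0.4080 / 32.00 = 0.01275 mol
n(CO2) = (8/13) × 0.01275 = 0.007846 mol
V = nRT/P = 0.007846 × 8.314 × 890.15 / 392 = 0.1481 L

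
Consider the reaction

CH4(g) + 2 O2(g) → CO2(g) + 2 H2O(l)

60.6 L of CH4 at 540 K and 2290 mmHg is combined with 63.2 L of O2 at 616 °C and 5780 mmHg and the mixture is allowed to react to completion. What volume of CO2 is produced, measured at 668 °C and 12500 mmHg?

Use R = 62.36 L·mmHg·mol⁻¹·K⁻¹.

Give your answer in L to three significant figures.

n(CH4) = PV/RT = (2290 × 60.6) / (62.36 × 540) = 4.121 mol
n(O2) = PV/RT = (5780 × 63.2) / (62.36 × 889.15) = 6.588 mol
For 4.121 mol CH4, stoichiometry requires (2/1) × 4.121 = 8.242 mol O2; 6.588 mol is available, so O2 is limiting.
n(CO2) = (1/2) × 6.588 = 3.294 mol
V(CO2) = nRT/P = 3.294 × 62.36 × 941.15 / 12500 = 15.47 L

15.5 L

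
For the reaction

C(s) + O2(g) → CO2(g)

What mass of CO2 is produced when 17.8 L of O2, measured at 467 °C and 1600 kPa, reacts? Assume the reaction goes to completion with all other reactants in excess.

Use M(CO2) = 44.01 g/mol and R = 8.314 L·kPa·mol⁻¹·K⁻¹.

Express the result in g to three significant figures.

204 g

n(O2) = PV/RT = (1600 × 17.8) / (8.314 × 740.15) = 4.628 mol
n(CO2) = (1/1) × 4.628 = 4.628 mol
m(CO2) = 4.628 × 44.01 = 203.7 g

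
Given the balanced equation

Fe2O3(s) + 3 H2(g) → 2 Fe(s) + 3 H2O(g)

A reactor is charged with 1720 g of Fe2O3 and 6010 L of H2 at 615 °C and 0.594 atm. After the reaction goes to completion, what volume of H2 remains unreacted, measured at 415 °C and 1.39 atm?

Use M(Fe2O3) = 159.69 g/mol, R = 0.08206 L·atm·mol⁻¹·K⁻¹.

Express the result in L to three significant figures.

n(Fe2O3) = 1720 / 159.69 = 10.77 mol
n(H2) = PV/RT = (0.594 × 6010) / (0.08206 × 888.15) = 48.98 mol
For 10.77 mol Fe2O3, stoichiometry requires (3/1) × 10.77 = 32.31 mol H2; 48.98 mol is available, so Fe2O3 is limiting.
n(H2) consumed = (3/1) × 10.77 = 32.31 mol; remaining = 48.98 − 32.31 = 16.67 mol
V(H2) = nRT/P = 16.67 × 0.08206 × 688.15 / 1.39 = 677.2 L

677 L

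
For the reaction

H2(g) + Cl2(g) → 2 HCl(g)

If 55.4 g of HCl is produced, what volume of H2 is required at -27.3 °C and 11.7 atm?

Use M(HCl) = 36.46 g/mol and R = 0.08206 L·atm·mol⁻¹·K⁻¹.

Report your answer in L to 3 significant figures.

n(HCl) = 55.40 / 36.46 = 1.519 mol
n(H2) = (1/2) × 1.519 = 0.7595 mol
V = nRT/P = 0.7595 × 0.08206 × 245.85 / 11.7 = 1.310 L

1.31 L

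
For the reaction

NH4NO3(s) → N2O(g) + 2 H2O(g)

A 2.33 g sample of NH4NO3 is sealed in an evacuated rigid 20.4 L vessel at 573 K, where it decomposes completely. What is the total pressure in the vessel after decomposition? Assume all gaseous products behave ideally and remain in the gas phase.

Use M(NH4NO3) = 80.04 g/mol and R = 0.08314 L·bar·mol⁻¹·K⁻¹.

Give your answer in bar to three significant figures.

n(NH4NO3) = 2.33 / 80.04 = 0.02911 mol
n(gas produced) = (3/1) × 0.02911 = 0.08733 mol
P = nRT/V = 0.08733 × 0.08314 × 573 / 20.4 = 0.2039 bar

0.204 bar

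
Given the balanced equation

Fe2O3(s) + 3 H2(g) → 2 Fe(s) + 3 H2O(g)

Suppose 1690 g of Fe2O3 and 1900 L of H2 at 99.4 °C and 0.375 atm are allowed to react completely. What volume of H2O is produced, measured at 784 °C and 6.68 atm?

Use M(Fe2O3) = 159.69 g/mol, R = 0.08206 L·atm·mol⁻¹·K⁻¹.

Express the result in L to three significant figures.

n(Fe2O3) = 1690 / 159.69 = 10.58 mol
n(H2) = PV/RT = (0.375 × 1900) / (0.08206 × 372.55) = 23.31 mol
For 10.58 mol Fe2O3, stoichiometry requires (3/1) × 10.58 = 31.74 mol H2; 23.31 mol is available, so H2 is limiting.
n(H2O) = (3/3) × 23.31 = 23.31 mol
V(H2O) = nRT/P = 23.31 × 0.08206 × 1057.15 / 6.68 = 302.7 L

303 L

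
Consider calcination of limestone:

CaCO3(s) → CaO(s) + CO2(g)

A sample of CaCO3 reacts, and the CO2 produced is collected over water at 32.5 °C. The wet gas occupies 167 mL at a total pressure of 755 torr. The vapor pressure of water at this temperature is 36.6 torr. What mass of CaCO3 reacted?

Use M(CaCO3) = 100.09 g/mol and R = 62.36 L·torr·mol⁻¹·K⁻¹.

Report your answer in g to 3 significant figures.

P(CO2) = 755 − 36.6 = 718.4 torr
n(CO2) = PV/RT = (718.4 × 0.1670) / (62.36 × 305.65) = 0.006294 mol
n(CaCO3) = (1/1) × 0.006294 = 0.006294 mol
m(CaCO3) = 0.006294 × 100.09 = 0.6300 g

0.630 g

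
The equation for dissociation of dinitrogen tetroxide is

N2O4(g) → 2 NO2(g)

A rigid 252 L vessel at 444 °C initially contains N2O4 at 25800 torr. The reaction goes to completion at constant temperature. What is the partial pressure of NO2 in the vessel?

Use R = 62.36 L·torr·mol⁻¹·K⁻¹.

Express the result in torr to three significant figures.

n(N2O4)₀ = PV/RT = (25800 × 252) / (62.36 × 717.15) = 145.4 mol
n(NO2) = (2/1) × 145.4 = 290.8 mol
P(NO2) = nRT/V = 290.8 × 62.36 × 717.15 / 252 = 51610 torr

51600 torr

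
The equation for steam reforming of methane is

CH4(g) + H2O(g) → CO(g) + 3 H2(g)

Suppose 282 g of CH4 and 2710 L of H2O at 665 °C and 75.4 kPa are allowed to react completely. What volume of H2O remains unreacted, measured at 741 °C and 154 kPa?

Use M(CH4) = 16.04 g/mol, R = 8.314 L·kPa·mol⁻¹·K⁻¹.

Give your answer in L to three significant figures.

n(CH4) = 282 / 16.04 = 17.58 mol
n(H2O) = PV/RT = (75.4 × 2710) / (8.314 × 938.15) = 26.20 mol
For 17.58 mol CH4, stoichiometry requires (1/1) × 17.58 = 17.58 mol H2O; 26.20 mol is available, so CH4 is limiting.
n(H2O) consumed = (1/1) × 17.58 = 17.58 mol; remaining = 26.20 − 17.58 = 8.620 mol
V(H2O) = nRT/P = 8.620 × 8.314 × 1014.15 / 154 = 472.0 L

472 L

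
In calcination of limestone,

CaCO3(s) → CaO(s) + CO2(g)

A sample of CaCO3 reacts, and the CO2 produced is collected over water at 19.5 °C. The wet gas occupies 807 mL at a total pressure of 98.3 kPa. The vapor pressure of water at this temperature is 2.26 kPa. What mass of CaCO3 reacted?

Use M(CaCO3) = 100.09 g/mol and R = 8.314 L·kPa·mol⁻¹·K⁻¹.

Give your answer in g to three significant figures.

P(CO2) = 98.3 − 2.26 = 96.04 kPa
n(CO2) = PV/RT = (96.04 × 0.8070) / (8.314 × 292.65) = 0.03185 mol
n(CaCO3) = (1/1) × 0.03185 = 0.03185 mol
m(CaCO3) = 0.03185 × 100.09 = 3.188 g

3.19 g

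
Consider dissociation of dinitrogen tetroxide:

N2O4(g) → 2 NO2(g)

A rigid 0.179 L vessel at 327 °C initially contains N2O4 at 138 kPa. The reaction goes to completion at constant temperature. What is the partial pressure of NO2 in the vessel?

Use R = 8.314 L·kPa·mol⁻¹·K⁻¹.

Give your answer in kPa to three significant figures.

n(N2O4)₀ = PV/RT = (138 × 0.179) / (8.314 × 600.15) = 0.004951 mol
n(NO2) = (2/1) × 0.004951 = 0.009902 mol
P(NO2) = nRT/V = 0.009902 × 8.314 × 600.15 / 0.179 = 276.0 kPa

276 kPa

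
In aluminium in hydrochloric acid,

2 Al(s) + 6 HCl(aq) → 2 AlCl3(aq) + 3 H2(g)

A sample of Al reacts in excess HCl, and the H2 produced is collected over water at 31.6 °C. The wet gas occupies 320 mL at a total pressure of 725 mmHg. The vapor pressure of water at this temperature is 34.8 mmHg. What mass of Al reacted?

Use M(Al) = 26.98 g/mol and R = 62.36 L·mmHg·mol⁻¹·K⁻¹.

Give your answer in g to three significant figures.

0.209 g

P(H2) = 725 − 34.8 = 690.2 mmHg
n(H2) = PV/RT = (690.2 × 0.3200) / (62.36 × 304.75) = 0.01162 mol
n(Al) = (2/3) × 0.01162 = 0.007747 mol
m(Al) = 0.007747 × 26.98 = 0.2090 g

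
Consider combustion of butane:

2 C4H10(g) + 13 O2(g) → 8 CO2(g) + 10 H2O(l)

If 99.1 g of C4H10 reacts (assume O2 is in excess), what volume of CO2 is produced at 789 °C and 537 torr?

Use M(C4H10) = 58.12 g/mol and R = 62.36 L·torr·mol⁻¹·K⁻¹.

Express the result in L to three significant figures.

n(C4H10) = 99.10 / 58.12 = 1.705 mol
n(CO2) = (8/2) × 1.705 = 6.820 mol
V = nRT/P = 6.820 × 62.36 × 1062.15 / 537 = 841.2 L

841 L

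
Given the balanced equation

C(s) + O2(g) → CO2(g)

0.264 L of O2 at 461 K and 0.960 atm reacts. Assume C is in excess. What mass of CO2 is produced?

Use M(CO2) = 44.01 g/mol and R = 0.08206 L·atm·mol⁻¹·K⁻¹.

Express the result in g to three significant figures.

0.295 g

n(O2) = PV/RT = (0.960 × 0.264) / (0.08206 × 461) = 0.006700 mol
n(CO2) = (1/1) × 0.006700 = 0.006700 mol
m(CO2) = 0.006700 × 44.01 = 0.2949 g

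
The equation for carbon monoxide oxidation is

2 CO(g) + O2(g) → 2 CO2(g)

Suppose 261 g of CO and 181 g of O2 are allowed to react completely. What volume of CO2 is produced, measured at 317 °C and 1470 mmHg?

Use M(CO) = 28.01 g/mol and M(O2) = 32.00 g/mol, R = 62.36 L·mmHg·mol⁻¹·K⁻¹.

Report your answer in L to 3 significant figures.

n(CO) = 261 / 28.01 = 9.318 mol
n(O2) = 181 / 32.00 = 5.656 mol
For 9.318 mol CO, stoichiometry requires (1/2) × 9.318 = 4.659 mol O2; 5.656 mol is available, so CO is limiting.
n(CO2) = (2/2) × 9.318 = 9.318 mol
V(CO2) = nRT/P = 9.318 × 62.36 × 590.15 / 1470 = 233.3 L

233 L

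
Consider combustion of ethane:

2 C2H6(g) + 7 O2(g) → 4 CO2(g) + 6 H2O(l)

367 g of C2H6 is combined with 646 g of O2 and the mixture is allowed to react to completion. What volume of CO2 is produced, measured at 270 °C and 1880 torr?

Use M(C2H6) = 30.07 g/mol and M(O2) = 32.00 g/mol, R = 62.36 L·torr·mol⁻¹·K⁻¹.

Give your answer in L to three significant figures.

n(C2H6) = 367 / 30.07 = 12.20 mol
n(O2) = 646 / 32.00 = 20.19 mol
For 12.20 mol C2H6, stoichiometry requires (7/2) × 12.20 = 42.70 mol O2; 20.19 mol is available, so O2 is limiting.
n(CO2) = (4/7) × 20.19 = 11.54 mol
V(CO2) = nRT/P = 11.54 × 62.36 × 543.15 / 1880 = 207.9 L

208 L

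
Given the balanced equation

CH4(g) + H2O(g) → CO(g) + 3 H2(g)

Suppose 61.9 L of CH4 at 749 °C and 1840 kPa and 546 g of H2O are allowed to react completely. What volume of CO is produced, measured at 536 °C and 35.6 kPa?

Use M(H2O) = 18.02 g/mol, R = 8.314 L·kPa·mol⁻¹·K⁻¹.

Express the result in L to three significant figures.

2530 L

n(CH4) = PV/RT = (1840 × 61.9) / (8.314 × 1022.15) = 13.40 mol
n(H2O) = 546 / 18.02 = 30.30 mol
For 13.40 mol CH4, stoichiometry requires (1/1) × 13.40 = 13.40 mol H2O; 30.30 mol is available, so CH4 is limiting.
n(CO) = (1/1) × 13.40 = 13.40 mol
V(CO) = nRT/P = 13.40 × 8.314 × 809.15 / 35.6 = 2532 L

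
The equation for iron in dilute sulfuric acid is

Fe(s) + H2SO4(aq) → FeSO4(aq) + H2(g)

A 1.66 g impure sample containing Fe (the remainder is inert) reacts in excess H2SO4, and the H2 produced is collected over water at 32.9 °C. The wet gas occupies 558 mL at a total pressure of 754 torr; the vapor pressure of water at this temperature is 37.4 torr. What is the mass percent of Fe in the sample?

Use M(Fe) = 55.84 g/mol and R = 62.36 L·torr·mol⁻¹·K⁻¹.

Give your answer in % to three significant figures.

70.5 %

P(H2) = 754 − 37.4 = 716.6 torr
n(H2) = PV/RT = (716.6 × 0.5580) / (62.36 × 306.05) = 0.02095 mol
n(Fe) = (1/1) × 0.02095 = 0.02095 mol
m(Fe) = 0.02095 × 55.84 = 1.170 g
%Fe = 1.170 / 1.66 × 100 = 70.48%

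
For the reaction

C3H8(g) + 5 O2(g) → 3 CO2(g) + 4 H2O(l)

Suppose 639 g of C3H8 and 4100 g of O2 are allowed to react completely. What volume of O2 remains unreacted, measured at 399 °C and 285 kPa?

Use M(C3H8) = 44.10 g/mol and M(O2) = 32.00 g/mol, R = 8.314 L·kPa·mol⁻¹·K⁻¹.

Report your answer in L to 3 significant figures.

1090 L

n(C3H8) = 639 / 44.10 = 14.49 mol
n(O2) = 4100 / 32.00 = 128.1 mol
For 14.49 mol C3H8, stoichiometry requires (5/1) × 14.49 = 72.45 mol O2; 128.1 mol is available, so C3H8 is limiting.
n(O2) consumed = (5/1) × 14.49 = 72.45 mol; remaining = 128.1 − 72.45 = 55.65 mol
V(O2) = nRT/P = 55.65 × 8.314 × 672.15 / 285 = 1091 L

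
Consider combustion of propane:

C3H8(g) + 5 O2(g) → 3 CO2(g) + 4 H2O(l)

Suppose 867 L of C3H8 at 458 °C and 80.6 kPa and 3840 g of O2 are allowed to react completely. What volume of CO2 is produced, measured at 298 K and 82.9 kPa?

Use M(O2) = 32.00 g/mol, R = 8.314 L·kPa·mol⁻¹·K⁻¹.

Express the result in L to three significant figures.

n(C3H8) = PV/RT = (80.6 × 867) / (8.314 × 731.15) = 11.50 mol
n(O2) = 3840 / 32.00 = 120.0 mol
For 11.50 mol C3H8, stoichiometry requires (5/1) × 11.50 = 57.50 mol O2; 120.0 mol is available, so C3H8 is limiting.
n(CO2) = (3/1) × 11.50 = 34.50 mol
V(CO2) = nRT/P = 34.50 × 8.314 × 298 / 82.9 = 1031 L

1030 L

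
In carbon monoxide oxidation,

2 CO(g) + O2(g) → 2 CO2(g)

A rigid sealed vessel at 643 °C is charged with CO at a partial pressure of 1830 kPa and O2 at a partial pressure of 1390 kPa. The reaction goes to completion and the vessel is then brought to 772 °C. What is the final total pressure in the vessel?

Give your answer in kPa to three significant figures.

2630 kPa

At constant V, partial pressures at 643 °C are proportional to moles, so apply stoichiometry directly to pressures.
P(O2) required for 1830 kPa of CO = (1/2) × 1830 = 915.0 kPa; available 1390 kPa, so CO is limiting.
P(O2) remaining = 1390 − (1/2) × 1830 = 475.0 kPa
P(gaseous products) = (2)/2 × 1830 = 1830 kPa
P_total at 643 °C = 475.0 + 1830 = 2305 kPa
Scaling to 772 °C: P = 2305 × 1045.15/916.15 = 2630 kPa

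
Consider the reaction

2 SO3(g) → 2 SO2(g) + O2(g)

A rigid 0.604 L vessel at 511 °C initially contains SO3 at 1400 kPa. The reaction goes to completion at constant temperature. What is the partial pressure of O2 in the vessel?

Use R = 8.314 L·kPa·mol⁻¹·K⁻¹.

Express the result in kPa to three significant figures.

n(SO3)₀ = PV/RT = (1400 × 0.604) / (8.314 × 784.15) = 0.1297 mol
n(O2) = (1/2) × 0.1297 = 0.06485 mol
P(O2) = nRT/V = 0.06485 × 8.314 × 784.15 / 0.604 = 700.0 kPa

700 kPa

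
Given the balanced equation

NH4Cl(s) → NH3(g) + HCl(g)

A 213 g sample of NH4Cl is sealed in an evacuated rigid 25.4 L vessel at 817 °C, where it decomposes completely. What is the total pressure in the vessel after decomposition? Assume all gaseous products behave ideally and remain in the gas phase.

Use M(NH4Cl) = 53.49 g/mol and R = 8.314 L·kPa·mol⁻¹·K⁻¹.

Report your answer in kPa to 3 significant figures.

n(NH4Cl) = 213 / 53.49 = 3.982 mol
n(gas produced) = (2/1) × 3.982 = 7.964 mol
P = nRT/V = 7.964 × 8.314 × 1090.15 / 25.4 = 2842 kPa

2840 kPa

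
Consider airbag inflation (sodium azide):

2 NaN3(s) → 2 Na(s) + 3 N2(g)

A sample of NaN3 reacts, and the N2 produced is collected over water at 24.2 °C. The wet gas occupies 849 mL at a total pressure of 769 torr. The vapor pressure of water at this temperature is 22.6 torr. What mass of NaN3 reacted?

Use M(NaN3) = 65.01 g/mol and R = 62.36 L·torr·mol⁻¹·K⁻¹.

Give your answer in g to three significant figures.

P(N2) = 769 − 22.6 = 746.4 torr
n(N2) = PV/RT = (746.4 × 0.8490) / (62.36 × 297.35) = 0.03417 mol
n(NaN3) = (2/3) × 0.03417 = 0.02278 mol
m(NaN3) = 0.02278 × 65.01 = 1.481 g

1.48 g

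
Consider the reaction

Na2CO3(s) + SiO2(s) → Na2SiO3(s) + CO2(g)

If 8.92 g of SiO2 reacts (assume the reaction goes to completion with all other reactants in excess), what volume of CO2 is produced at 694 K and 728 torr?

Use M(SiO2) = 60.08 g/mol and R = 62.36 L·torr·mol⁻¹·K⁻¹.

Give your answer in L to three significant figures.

8.83 L

n(SiO2) = 8.920 / 60.08 = 0.1485 mol
n(CO2) = (1/1) × 0.1485 = 0.1485 mol
V = nRT/P = 0.1485 × 62.36 × 694 / 728 = 8.828 L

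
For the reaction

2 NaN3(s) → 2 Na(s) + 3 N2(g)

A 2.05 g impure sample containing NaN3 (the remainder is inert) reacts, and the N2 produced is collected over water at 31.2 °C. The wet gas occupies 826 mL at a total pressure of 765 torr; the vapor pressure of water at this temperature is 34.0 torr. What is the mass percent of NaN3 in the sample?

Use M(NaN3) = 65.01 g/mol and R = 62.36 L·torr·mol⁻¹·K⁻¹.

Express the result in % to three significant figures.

P(N2) = 765 − 34.0 = 731.0 torr
n(N2) = PV/RT = (731.0 × 0.8260) / (62.36 × 304.35) = 0.03181 mol
n(NaN3) = (2/3) × 0.03181 = 0.02121 mol
m(NaN3) = 0.02121 × 65.01 = 1.379 g
%NaN3 = 1.379 / 2.05 × 100 = 67.27%

67.3 %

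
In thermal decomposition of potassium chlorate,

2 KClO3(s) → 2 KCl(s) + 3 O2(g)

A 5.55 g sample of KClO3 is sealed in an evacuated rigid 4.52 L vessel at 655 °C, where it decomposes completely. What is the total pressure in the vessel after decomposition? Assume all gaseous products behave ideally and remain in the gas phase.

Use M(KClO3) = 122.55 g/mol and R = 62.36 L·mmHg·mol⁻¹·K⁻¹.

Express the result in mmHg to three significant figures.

n(KClO3) = 5.55 / 122.55 = 0.04529 mol
n(gas produced) = (3/2) × 0.04529 = 0.06793 mol
P = nRT/V = 0.06793 × 62.36 × 928.15 / 4.52 = 869.9 mmHg

870 mmHg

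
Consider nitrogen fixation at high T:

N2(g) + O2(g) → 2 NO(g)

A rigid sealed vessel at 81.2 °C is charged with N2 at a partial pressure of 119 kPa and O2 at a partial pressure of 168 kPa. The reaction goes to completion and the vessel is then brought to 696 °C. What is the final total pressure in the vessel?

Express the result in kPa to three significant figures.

785 kPa

At constant V, partial pressures at 81.2 °C are proportional to moles, so apply stoichiometry directly to pressures.
P(O2) required for 119 kPa of N2 = (1/1) × 119 = 119.0 kPa; available 168 kPa, so N2 is limiting.
P(O2) remaining = 168 − (1/1) × 119 = 49.00 kPa
P(gaseous products) = (2)/1 × 119 = 238.0 kPa
P_total at 81.2 °C = 49.00 + 238.0 = 287.0 kPa
Scaling to 696 °C: P = 287.0 × 969.15/354.35 = 784.9 kPa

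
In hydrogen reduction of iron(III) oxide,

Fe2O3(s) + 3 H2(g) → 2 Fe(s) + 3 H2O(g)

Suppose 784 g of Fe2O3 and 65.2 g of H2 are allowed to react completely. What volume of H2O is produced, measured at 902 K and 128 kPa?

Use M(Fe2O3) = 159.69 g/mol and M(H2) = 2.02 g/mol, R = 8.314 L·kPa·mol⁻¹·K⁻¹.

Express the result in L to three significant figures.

863 L

n(Fe2O3) = 784 / 159.69 = 4.910 mol
n(H2) = 65.2 / 2.02 = 32.28 mol
For 4.910 mol Fe2O3, stoichiometry requires (3/1) × 4.910 = 14.73 mol H2; 32.28 mol is available, so Fe2O3 is limiting.
n(H2O) = (3/1) × 4.910 = 14.73 mol
V(H2O) = nRT/P = 14.73 × 8.314 × 902 / 128 = 863.0 L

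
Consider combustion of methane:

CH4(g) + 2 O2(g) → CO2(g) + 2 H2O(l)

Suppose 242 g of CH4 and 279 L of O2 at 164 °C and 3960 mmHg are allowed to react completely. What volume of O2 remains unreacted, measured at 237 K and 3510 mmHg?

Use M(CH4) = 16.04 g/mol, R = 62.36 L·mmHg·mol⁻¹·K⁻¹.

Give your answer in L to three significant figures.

43.6 L

n(CH4) = 242 / 16.04 = 15.09 mol
n(O2) = PV/RT = (3960 × 279) / (62.36 × 437.15) = 40.53 mol
For 15.09 mol CH4, stoichiometry requires (2/1) × 15.09 = 30.18 mol O2; 40.53 mol is available, so CH4 is limiting.
n(O2) consumed = (2/1) × 15.09 = 30.18 mol; remaining = 40.53 − 30.18 = 10.35 mol
V(O2) = nRT/P = 10.35 × 62.36 × 237 / 3510 = 43.58 L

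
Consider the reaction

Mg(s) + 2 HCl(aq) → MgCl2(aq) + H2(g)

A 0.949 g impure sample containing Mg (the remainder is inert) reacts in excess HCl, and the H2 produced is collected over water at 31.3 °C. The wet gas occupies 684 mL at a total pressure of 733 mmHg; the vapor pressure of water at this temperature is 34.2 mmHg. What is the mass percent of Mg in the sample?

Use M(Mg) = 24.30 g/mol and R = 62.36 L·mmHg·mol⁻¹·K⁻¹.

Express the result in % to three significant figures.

64.5 %

P(H2) = 733 − 34.2 = 698.8 mmHg
n(H2) = PV/RT = (698.8 × 0.6840) / (62.36 × 304.45) = 0.02518 mol
n(Mg) = (1/1) × 0.02518 = 0.02518 mol
m(Mg) = 0.02518 × 24.30 = 0.6119 g
%Mg = 0.6119 / 0.949 × 100 = 64.48%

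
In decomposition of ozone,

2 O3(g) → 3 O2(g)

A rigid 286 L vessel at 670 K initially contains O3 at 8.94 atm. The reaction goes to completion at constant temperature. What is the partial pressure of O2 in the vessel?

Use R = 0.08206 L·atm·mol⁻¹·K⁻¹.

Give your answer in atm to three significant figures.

n(O3)₀ = PV/RT = (8.94 × 286) / (0.08206 × 670) = 46.50 mol
n(O2) = (3/2) × 46.50 = 69.75 mol
P(O2) = nRT/V = 69.75 × 0.08206 × 670 / 286 = 13.41 atm

13.4 atm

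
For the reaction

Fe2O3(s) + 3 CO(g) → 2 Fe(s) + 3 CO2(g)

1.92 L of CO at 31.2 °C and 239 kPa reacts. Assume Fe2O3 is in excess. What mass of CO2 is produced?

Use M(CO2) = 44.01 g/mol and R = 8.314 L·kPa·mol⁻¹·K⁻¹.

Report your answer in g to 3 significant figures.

7.98 g

n(CO) = PV/RT = (239 × 1.92) / (8.314 × 304.35) = 0.1813 mol
n(CO2) = (3/3) × 0.1813 = 0.1813 mol
m(CO2) = 0.1813 × 44.01 = 7.979 g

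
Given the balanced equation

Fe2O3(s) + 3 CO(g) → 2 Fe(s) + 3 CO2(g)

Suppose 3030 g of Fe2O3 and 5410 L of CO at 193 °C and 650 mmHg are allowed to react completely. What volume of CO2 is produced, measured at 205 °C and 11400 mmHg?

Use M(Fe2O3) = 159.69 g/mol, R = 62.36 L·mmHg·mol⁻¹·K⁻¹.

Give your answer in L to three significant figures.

149 L

n(Fe2O3) = 3030 / 159.69 = 18.97 mol
n(CO) = PV/RT = (650 × 5410) / (62.36 × 466.15) = 121.0 mol
For 18.97 mol Fe2O3, stoichiometry requires (3/1) × 18.97 = 56.91 mol CO; 121.0 mol is available, so Fe2O3 is limiting.
n(CO2) = (3/1) × 18.97 = 56.91 mol
V(CO2) = nRT/P = 56.91 × 62.36 × 478.15 / 11400 = 148.9 L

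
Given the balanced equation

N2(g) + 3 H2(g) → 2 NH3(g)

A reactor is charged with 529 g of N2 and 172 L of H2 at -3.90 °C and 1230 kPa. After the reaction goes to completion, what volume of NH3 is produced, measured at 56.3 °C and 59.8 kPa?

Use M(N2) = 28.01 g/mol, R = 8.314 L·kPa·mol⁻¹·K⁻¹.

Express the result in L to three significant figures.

1730 L

n(N2) = 529 / 28.01 = 18.89 mol
n(H2) = PV/RT = (1230 × 172) / (8.314 × 269.25) = 94.51 mol
For 18.89 mol N2, stoichiometry requires (3/1) × 18.89 = 56.67 mol H2; 94.51 mol is available, so N2 is limiting.
n(NH3) = (2/1) × 18.89 = 37.78 mol
V(NH3) = nRT/P = 37.78 × 8.314 × 329.45 / 59.8 = 1730 L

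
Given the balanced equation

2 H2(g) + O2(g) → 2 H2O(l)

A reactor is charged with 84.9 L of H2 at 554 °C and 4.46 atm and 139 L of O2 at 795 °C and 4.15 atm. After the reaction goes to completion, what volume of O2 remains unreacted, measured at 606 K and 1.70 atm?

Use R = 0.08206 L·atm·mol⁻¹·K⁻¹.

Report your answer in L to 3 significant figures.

n(H2) = PV/RT = (4.46 × 84.9) / (0.08206 × 827.15) = 5.579 mol
n(O2) = PV/RT = (4.15 × 139) / (0.08206 × 1068.15) = 6.581 mol
For 5.579 mol H2, stoichiometry requires (1/2) × 5.579 = 2.789 mol O2; 6.581 mol is available, so H2 is limiting.
n(O2) consumed = (1/2) × 5.579 = 2.789 mol; remaining = 6.581 − 2.789 = 3.792 mol
V(O2) = nRT/P = 3.792 × 0.08206 × 606 / 1.70 = 110.9 L

111 L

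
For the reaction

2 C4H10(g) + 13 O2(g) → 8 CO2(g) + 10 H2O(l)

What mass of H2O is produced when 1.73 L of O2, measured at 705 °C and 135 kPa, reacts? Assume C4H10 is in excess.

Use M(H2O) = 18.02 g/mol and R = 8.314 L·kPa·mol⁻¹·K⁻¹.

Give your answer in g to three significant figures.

0.398 g

n(O2) = PV/RT = (135 × 1.73) / (8.314 × 978.15) = 0.02872 mol
n(H2O) = (10/13) × 0.02872 = 0.02209 mol
m(H2O) = 0.02209 × 18.02 = 0.3981 g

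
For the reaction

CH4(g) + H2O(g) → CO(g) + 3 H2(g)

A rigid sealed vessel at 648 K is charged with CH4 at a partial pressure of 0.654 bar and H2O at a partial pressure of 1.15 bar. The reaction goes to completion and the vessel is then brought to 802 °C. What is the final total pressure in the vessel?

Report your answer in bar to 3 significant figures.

5.16 bar

At constant V, partial pressures at 648 K are proportional to moles, so apply stoichiometry directly to pressures.
P(H2O) required for 0.654 bar of CH4 = (1/1) × 0.654 = 0.6540 bar; available 1.15 bar, so CH4 is limiting.
P(H2O) remaining = 1.15 − (1/1) × 0.654 = 0.4960 bar
P(gaseous products) = (1+3)/1 × 0.654 = 2.616 bar
P_total at 648 K = 0.4960 + 2.616 = 3.112 bar
Scaling to 802 °C: P = 3.112 × 1075.15/648 = 5.163 bar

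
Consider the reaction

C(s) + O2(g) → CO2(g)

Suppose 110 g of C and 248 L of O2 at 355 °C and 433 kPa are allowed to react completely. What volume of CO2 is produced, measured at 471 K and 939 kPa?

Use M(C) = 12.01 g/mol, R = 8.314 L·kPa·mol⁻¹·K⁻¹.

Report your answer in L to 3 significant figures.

n(C) = 110 / 12.01 = 9.159 mol
n(O2) = PV/RT = (433 × 248) / (8.314 × 628.15) = 20.56 mol
For 9.159 mol C, stoichiometry requires (1/1) × 9.159 = 9.159 mol O2; 20.56 mol is available, so C is limiting.
n(CO2) = (1/1) × 9.159 = 9.159 mol
V(CO2) = nRT/P = 9.159 × 8.314 × 471 / 939 = 38.20 L

38.2 L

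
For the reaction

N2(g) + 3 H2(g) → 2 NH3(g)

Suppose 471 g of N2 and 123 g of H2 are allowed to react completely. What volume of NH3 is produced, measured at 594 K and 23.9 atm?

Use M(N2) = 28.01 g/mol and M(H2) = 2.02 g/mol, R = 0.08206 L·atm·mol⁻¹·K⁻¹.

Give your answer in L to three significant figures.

68.6 L

n(N2) = 471 / 28.01 = 16.82 mol
n(H2) = 123 / 2.02 = 60.89 mol
For 16.82 mol N2, stoichiometry requires (3/1) × 16.82 = 50.46 mol H2; 60.89 mol is available, so N2 is limiting.
n(NH3) = (2/1) × 16.82 = 33.64 mol
V(NH3) = nRT/P = 33.64 × 0.08206 × 594 / 23.9 = 68.61 L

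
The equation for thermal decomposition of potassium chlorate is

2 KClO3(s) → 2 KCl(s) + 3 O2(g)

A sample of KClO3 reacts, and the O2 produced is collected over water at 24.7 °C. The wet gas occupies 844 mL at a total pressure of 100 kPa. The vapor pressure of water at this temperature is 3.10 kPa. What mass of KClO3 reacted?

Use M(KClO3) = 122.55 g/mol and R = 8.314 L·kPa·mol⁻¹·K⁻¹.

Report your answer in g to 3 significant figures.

2.70 g

P(O2) = 100 − 3.10 = 96.90 kPa
n(O2) = PV/RT = (96.90 × 0.8440) / (8.314 × 297.85) = 0.03303 mol
n(KClO3) = (2/3) × 0.03303 = 0.02202 mol
m(KClO3) = 0.02202 × 122.55 = 2.699 g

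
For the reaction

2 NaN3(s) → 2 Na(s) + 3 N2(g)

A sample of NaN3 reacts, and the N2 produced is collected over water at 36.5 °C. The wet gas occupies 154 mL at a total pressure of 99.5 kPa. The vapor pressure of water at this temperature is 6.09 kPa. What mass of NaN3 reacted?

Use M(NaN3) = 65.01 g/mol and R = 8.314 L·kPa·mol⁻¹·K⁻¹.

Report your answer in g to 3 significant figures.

0.242 g

P(N2) = 99.5 − 6.09 = 93.41 kPa
n(N2) = PV/RT = (93.41 × 0.1540) / (8.314 × 309.65) = 0.005588 mol
n(NaN3) = (2/3) × 0.005588 = 0.003725 mol
m(NaN3) = 0.003725 × 65.01 = 0.2422 g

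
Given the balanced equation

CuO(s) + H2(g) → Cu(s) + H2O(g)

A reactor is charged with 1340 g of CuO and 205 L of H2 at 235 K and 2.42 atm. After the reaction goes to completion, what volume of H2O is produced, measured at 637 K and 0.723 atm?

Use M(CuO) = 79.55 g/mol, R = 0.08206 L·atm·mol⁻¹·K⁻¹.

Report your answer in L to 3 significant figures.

n(CuO) = 1340 / 79.55 = 16.84 mol
n(H2) = PV/RT = (2.42 × 205) / (0.08206 × 235) = 25.73 mol
For 16.84 mol CuO, stoichiometry requires (1/1) × 16.84 = 16.84 mol H2; 25.73 mol is available, so CuO is limiting.
n(H2O) = (1/1) × 16.84 = 16.84 mol
V(H2O) = nRT/P = 16.84 × 0.08206 × 637 / 0.723 = 1218 L

1220 L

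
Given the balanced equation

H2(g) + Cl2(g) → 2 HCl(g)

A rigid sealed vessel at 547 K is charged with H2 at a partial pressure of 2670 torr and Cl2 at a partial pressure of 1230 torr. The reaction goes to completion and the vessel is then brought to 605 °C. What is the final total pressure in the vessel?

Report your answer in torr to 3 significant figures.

With V and T fixed, P_i ∝ n_i, so the mole ratios apply directly to partial pressures at 547 K.
P(Cl2) required for 2670 torr of H2 = (1/1) × 2670 = 2670 torr; available 1230 torr, so Cl2 is limiting.
P(H2) remaining = 2670 − (1/1) × 1230 = 1440 torr
P(gaseous products) = (2)/1 × 1230 = 2460 torr
P_total at 547 K = 1440 + 2460 = 3900 torr
Scaling to 605 °C: P = 3900 × 878.15/547 = 6261 torr

6260 torr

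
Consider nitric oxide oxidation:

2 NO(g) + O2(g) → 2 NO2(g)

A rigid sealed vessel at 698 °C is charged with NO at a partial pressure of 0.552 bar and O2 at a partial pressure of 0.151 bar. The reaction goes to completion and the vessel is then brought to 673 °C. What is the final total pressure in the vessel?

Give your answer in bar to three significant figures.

Because the vessel is rigid and T is held at 698 °C, work the stoichiometry in partial pressures (P_i = n_iRT/V).
P(O2) required for 0.552 bar of NO = (1/2) × 0.552 = 0.2760 bar; available 0.151 bar, so O2 is limiting.
P(NO) remaining = 0.552 − (2/1) × 0.151 = 0.2500 bar
P(gaseous products) = (2)/1 × 0.151 = 0.3020 bar
P_total at 698 °C = 0.2500 + 0.3020 = 0.5520 bar
Scaling to 673 °C: P = 0.5520 × 946.15/971.15 = 0.5378 bar

0.538 bar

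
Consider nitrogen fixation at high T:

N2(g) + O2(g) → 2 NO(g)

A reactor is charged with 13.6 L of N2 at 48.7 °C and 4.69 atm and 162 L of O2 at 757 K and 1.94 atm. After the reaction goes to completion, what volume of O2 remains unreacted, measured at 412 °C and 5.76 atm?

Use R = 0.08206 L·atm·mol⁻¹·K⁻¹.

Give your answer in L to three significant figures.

n(N2) = PV/RT = (4.69 × 13.6) / (0.08206 × 321.85) = 2.415 mol
n(O2) = PV/RT = (1.94 × 162) / (0.08206 × 757) = 5.059 mol
For 2.415 mol N2, stoichiometry requires (1/1) × 2.415 = 2.415 mol O2; 5.059 mol is available, so N2 is limiting.
n(O2) consumed = (1/1) × 2.415 = 2.415 mol; remaining = 5.059 − 2.415 = 2.644 mol
V(O2) = nRT/P = 2.644 × 0.08206 × 685.15 / 5.76 = 25.81 L

25.8 L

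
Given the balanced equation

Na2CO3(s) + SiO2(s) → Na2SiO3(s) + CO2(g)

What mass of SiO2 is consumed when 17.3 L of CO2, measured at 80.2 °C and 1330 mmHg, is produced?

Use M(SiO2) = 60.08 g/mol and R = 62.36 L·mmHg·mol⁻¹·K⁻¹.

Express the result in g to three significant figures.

n(CO2) = PV/RT = (1330 × 17.3) / (62.36 × 353.35) = 1.044 mol
n(SiO2) = (1/1) × 1.044 = 1.044 mol
m(SiO2) = 1.044 × 60.08 = 62.72 g

62.7 g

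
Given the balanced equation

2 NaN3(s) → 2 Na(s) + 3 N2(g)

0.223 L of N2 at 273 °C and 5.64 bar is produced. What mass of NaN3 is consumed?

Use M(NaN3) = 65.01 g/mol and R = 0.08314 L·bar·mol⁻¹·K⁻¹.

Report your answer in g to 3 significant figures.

1.20 g

n(N2) = PV/RT = (5.64 × 0.223) / (0.08314 × 546.15) = 0.02770 mol
n(NaN3) = (2/3) × 0.02770 = 0.01847 mol
m(NaN3) = 0.01847 × 65.01 = 1.201 g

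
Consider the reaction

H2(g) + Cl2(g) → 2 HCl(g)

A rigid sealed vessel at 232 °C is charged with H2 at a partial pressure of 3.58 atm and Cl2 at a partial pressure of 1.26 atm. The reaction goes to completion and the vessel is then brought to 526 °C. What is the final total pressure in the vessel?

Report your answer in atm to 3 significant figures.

7.66 atm

At constant V, partial pressures at 232 °C are proportional to moles, so apply stoichiometry directly to pressures.
P(Cl2) required for 3.58 atm of H2 = (1/1) × 3.58 = 3.580 atm; available 1.26 atm, so Cl2 is limiting.
P(H2) remaining = 3.58 − (1/1) × 1.26 = 2.320 atm
P(gaseous products) = (2)/1 × 1.26 = 2.520 atm
P_total at 232 °C = 2.320 + 2.520 = 4.840 atm
Scaling to 526 °C: P = 4.840 × 799.15/505.15 = 7.657 atm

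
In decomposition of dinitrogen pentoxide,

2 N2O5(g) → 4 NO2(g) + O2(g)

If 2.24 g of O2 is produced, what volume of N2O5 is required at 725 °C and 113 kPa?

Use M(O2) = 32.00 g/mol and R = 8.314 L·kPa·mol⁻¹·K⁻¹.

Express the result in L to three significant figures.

n(O2) = 2.240 / 32.00 = 0.07000 mol
n(N2O5) = (2/1) × 0.07000 = 0.1400 mol
V = nRT/P = 0.1400 × 8.314 × 998.15 / 113 = 10.28 L

10.3 L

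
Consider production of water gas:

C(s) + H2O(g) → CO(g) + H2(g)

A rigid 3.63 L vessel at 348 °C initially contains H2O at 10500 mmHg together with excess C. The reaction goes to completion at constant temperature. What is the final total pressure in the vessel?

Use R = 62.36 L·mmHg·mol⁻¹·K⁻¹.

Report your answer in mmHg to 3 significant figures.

21000 mmHg

Rigid vessel, constant T ⇒ P scales with total gas moles (1 → 2).
P_final = (2/1) × 10500 = 21000 mmHg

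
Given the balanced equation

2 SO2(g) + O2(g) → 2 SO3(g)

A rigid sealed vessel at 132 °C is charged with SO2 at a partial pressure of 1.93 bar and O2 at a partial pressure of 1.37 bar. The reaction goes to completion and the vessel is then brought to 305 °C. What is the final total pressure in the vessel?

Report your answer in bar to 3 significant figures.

3.33 bar

At constant V, partial pressures at 132 °C are proportional to moles, so apply stoichiometry directly to pressures.
P(O2) required for 1.93 bar of SO2 = (1/2) × 1.93 = 0.9650 bar; available 1.37 bar, so SO2 is limiting.
P(O2) remaining = 1.37 − (1/2) × 1.93 = 0.4050 bar
P(gaseous products) = (2)/2 × 1.93 = 1.930 bar
P_total at 132 °C = 0.4050 + 1.930 = 2.335 bar
Scaling to 305 °C: P = 2.335 × 578.15/405.15 = 3.332 bar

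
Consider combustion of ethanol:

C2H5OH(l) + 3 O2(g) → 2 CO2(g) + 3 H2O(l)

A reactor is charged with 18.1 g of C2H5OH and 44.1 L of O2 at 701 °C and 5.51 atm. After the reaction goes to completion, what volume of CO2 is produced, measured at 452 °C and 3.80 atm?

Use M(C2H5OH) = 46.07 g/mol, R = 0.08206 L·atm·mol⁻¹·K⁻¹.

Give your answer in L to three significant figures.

12.3 L

n(C2H5OH) = 18.1 / 46.07 = 0.3929 mol
n(O2) = PV/RT = (5.51 × 44.1) / (0.08206 × 974.15) = 3.040 mol
For 0.3929 mol C2H5OH, stoichiometry requires (3/1) × 0.3929 = 1.179 mol O2; 3.040 mol is available, so C2H5OH is limiting.
n(CO2) = (2/1) × 0.3929 = 0.7858 mol
V(CO2) = nRT/P = 0.7858 × 0.08206 × 725.15 / 3.80 = 12.31 L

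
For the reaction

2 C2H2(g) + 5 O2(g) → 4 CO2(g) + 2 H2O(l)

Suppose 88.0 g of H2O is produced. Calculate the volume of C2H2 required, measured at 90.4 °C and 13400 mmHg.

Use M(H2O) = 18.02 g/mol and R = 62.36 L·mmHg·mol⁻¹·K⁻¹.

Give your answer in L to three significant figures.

n(H2O) = 88.00 / 18.02 = 4.883 mol
n(C2H2) = (2/2) × 4.883 = 4.883 mol
V = nRT/P = 4.883 × 62.36 × 363.55 / 13400 = 8.261 L

8.26 L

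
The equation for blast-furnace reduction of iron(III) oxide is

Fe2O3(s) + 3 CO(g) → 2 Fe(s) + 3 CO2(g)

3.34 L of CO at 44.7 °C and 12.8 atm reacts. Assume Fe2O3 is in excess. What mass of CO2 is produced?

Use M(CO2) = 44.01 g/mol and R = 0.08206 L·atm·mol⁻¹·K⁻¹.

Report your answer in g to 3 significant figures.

72.1 g

n(CO) = PV/RT = (12.8 × 3.34) / (0.08206 × 317.85) = 1.639 mol
n(CO2) = (3/3) × 1.639 = 1.639 mol
m(CO2) = 1.639 × 44.01 = 72.13 g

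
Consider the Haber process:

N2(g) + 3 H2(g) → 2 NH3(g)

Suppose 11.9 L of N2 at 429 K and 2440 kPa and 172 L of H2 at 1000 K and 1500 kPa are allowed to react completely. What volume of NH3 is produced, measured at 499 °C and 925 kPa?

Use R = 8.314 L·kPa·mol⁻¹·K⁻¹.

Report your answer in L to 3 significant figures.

n(N2) = PV/RT = (2440 × 11.9) / (8.314 × 429) = 8.141 mol
n(H2) = PV/RT = (1500 × 172) / (8.314 × 1000) = 31.03 mol
For 8.141 mol N2, stoichiometry requires (3/1) × 8.141 = 24.42 mol H2; 31.03 mol is available, so N2 is limiting.
n(NH3) = (2/1) × 8.141 = 16.28 mol
V(NH3) = nRT/P = 16.28 × 8.314 × 772.15 / 925 = 113.0 L

113 L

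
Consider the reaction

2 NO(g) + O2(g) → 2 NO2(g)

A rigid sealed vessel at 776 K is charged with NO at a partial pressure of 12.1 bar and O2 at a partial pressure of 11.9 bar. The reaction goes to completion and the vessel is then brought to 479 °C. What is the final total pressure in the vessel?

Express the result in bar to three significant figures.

Because the vessel is rigid and T is held at 776 K, work the stoichiometry in partial pressures (P_i = n_iRT/V).
P(O2) required for 12.1 bar of NO = (1/2) × 12.1 = 6.050 bar; available 11.9 bar, so NO is limiting.
P(O2) remaining = 11.9 − (1/2) × 12.1 = 5.850 bar
P(gaseous products) = (2)/2 × 12.1 = 12.10 bar
P_total at 776 K = 5.850 + 12.10 = 17.95 bar
Scaling to 479 °C: P = 17.95 × 752.15/776 = 17.40 bar

17.4 bar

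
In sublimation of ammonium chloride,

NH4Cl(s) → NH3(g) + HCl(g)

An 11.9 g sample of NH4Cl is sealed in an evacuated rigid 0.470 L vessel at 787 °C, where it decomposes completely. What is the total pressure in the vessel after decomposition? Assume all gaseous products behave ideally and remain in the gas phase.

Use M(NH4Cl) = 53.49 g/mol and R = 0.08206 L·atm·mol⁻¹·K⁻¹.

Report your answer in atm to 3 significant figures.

n(NH4Cl) = 11.9 / 53.49 = 0.2225 mol
n(gas produced) = (2/1) × 0.2225 = 0.4450 mol
P = nRT/V = 0.4450 × 0.08206 × 1060.15 / 0.470 = 82.37 atm

82.4 atm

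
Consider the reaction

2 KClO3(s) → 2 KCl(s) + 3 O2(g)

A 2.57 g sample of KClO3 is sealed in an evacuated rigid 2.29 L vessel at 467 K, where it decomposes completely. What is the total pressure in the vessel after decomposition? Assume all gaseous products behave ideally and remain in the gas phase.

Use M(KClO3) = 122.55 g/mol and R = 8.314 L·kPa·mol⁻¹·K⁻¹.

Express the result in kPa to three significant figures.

53.3 kPa

n(KClO3) = 2.57 / 122.55 = 0.02097 mol
n(gas produced) = (3/2) × 0.02097 = 0.03145 mol
P = nRT/V = 0.03145 × 8.314 × 467 / 2.29 = 53.32 kPa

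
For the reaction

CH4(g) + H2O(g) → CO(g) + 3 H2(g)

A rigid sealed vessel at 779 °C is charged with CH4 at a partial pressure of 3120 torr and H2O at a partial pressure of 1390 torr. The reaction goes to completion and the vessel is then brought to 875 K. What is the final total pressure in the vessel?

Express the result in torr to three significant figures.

6060 torr

Because the vessel is rigid and T is held at 779 °C, work the stoichiometry in partial pressures (P_i = n_iRT/V).
P(H2O) required for 3120 torr of CH4 = (1/1) × 3120 = 3120 torr; available 1390 torr, so H2O is limiting.
P(CH4) remaining = 3120 − (1/1) × 1390 = 1730 torr
P(gaseous products) = (1+3)/1 × 1390 = 5560 torr
P_total at 779 °C = 1730 + 5560 = 7290 torr
Scaling to 875 K: P = 7290 × 875/1052.15 = 6063 torr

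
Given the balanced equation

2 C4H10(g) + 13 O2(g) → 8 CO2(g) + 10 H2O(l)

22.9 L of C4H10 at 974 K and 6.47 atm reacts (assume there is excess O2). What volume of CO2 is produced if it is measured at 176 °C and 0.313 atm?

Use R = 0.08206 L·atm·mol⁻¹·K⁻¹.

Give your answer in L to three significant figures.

n(C4H10) = PV/RT = (6.47 × 22.9) / (0.08206 × 974) = 1.854 mol
n(CO2) = (8/2) × 1.854 = 7.416 mol
V = nRT/P = 7.416 × 0.08206 × 449.15 / 0.313 = 873.3 L

873 L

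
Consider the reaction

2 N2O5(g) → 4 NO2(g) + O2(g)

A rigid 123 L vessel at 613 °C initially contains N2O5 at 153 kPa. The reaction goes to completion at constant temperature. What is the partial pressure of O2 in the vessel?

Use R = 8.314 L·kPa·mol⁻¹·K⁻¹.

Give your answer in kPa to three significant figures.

n(N2O5)₀ = PV/RT = (153 × 123) / (8.314 × 886.15) = 2.554 mol
n(O2) = (1/2) × 2.554 = 1.277 mol
P(O2) = nRT/V = 1.277 × 8.314 × 886.15 / 123 = 76.49 kPa

76.5 kPa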